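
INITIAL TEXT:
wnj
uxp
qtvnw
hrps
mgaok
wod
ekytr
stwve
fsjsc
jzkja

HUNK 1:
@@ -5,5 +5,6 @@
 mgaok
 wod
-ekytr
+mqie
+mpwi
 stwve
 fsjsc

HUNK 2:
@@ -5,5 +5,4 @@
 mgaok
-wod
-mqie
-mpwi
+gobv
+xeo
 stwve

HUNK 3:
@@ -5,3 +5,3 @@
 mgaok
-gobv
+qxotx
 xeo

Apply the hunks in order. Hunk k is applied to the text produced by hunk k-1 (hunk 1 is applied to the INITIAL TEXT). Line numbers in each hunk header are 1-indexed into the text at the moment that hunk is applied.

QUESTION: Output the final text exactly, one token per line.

Answer: wnj
uxp
qtvnw
hrps
mgaok
qxotx
xeo
stwve
fsjsc
jzkja

Derivation:
Hunk 1: at line 5 remove [ekytr] add [mqie,mpwi] -> 11 lines: wnj uxp qtvnw hrps mgaok wod mqie mpwi stwve fsjsc jzkja
Hunk 2: at line 5 remove [wod,mqie,mpwi] add [gobv,xeo] -> 10 lines: wnj uxp qtvnw hrps mgaok gobv xeo stwve fsjsc jzkja
Hunk 3: at line 5 remove [gobv] add [qxotx] -> 10 lines: wnj uxp qtvnw hrps mgaok qxotx xeo stwve fsjsc jzkja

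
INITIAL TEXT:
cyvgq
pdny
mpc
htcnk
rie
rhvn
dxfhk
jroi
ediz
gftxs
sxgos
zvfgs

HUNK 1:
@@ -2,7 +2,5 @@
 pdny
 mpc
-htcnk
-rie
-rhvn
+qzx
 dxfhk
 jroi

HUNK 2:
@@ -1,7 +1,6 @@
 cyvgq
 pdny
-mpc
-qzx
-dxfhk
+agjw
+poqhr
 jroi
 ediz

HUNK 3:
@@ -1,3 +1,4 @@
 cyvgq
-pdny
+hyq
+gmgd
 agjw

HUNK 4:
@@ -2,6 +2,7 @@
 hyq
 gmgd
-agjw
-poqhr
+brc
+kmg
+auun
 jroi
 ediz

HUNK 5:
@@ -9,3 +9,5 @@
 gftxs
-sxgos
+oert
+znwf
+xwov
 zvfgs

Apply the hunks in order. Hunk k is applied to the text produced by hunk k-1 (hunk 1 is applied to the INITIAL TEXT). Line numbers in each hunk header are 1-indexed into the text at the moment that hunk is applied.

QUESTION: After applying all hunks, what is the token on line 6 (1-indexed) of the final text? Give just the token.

Answer: auun

Derivation:
Hunk 1: at line 2 remove [htcnk,rie,rhvn] add [qzx] -> 10 lines: cyvgq pdny mpc qzx dxfhk jroi ediz gftxs sxgos zvfgs
Hunk 2: at line 1 remove [mpc,qzx,dxfhk] add [agjw,poqhr] -> 9 lines: cyvgq pdny agjw poqhr jroi ediz gftxs sxgos zvfgs
Hunk 3: at line 1 remove [pdny] add [hyq,gmgd] -> 10 lines: cyvgq hyq gmgd agjw poqhr jroi ediz gftxs sxgos zvfgs
Hunk 4: at line 2 remove [agjw,poqhr] add [brc,kmg,auun] -> 11 lines: cyvgq hyq gmgd brc kmg auun jroi ediz gftxs sxgos zvfgs
Hunk 5: at line 9 remove [sxgos] add [oert,znwf,xwov] -> 13 lines: cyvgq hyq gmgd brc kmg auun jroi ediz gftxs oert znwf xwov zvfgs
Final line 6: auun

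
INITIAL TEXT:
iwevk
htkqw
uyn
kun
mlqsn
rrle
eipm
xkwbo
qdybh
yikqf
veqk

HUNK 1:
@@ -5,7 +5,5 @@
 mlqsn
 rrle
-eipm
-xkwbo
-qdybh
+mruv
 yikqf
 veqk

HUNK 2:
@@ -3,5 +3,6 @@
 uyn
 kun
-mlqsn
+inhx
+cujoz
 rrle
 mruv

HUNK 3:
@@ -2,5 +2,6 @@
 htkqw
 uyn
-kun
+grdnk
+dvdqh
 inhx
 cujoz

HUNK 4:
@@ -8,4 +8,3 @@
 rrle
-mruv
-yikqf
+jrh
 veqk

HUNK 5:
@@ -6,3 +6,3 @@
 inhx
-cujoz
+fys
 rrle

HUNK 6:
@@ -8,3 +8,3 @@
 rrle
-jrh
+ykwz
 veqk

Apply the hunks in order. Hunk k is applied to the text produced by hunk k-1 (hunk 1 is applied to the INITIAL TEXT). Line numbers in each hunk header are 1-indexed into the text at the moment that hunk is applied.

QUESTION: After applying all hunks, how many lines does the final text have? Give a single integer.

Hunk 1: at line 5 remove [eipm,xkwbo,qdybh] add [mruv] -> 9 lines: iwevk htkqw uyn kun mlqsn rrle mruv yikqf veqk
Hunk 2: at line 3 remove [mlqsn] add [inhx,cujoz] -> 10 lines: iwevk htkqw uyn kun inhx cujoz rrle mruv yikqf veqk
Hunk 3: at line 2 remove [kun] add [grdnk,dvdqh] -> 11 lines: iwevk htkqw uyn grdnk dvdqh inhx cujoz rrle mruv yikqf veqk
Hunk 4: at line 8 remove [mruv,yikqf] add [jrh] -> 10 lines: iwevk htkqw uyn grdnk dvdqh inhx cujoz rrle jrh veqk
Hunk 5: at line 6 remove [cujoz] add [fys] -> 10 lines: iwevk htkqw uyn grdnk dvdqh inhx fys rrle jrh veqk
Hunk 6: at line 8 remove [jrh] add [ykwz] -> 10 lines: iwevk htkqw uyn grdnk dvdqh inhx fys rrle ykwz veqk
Final line count: 10

Answer: 10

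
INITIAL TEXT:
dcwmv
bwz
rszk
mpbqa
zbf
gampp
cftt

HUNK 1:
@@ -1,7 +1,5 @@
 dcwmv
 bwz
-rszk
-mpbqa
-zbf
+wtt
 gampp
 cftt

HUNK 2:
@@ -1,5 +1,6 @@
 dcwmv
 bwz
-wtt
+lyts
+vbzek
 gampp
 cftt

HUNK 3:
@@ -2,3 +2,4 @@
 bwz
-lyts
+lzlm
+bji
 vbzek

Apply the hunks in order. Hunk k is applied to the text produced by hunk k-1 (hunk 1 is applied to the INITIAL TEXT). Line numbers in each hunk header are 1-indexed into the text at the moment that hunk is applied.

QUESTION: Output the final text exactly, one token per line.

Answer: dcwmv
bwz
lzlm
bji
vbzek
gampp
cftt

Derivation:
Hunk 1: at line 1 remove [rszk,mpbqa,zbf] add [wtt] -> 5 lines: dcwmv bwz wtt gampp cftt
Hunk 2: at line 1 remove [wtt] add [lyts,vbzek] -> 6 lines: dcwmv bwz lyts vbzek gampp cftt
Hunk 3: at line 2 remove [lyts] add [lzlm,bji] -> 7 lines: dcwmv bwz lzlm bji vbzek gampp cftt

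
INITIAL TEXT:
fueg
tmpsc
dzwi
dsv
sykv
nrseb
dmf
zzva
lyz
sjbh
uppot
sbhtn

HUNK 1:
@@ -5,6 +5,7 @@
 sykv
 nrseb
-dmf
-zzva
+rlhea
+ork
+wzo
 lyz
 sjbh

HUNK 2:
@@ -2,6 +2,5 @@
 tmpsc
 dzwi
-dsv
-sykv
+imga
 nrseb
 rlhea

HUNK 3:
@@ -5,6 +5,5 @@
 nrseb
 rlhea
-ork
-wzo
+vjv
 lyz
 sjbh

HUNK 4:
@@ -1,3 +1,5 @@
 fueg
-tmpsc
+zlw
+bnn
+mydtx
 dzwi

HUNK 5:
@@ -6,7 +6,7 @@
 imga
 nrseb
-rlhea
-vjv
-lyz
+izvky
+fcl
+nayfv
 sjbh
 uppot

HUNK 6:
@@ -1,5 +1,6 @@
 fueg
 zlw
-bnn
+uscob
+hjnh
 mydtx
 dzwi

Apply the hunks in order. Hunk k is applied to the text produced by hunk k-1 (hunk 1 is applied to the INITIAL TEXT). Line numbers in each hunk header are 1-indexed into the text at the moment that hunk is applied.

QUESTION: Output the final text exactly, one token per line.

Answer: fueg
zlw
uscob
hjnh
mydtx
dzwi
imga
nrseb
izvky
fcl
nayfv
sjbh
uppot
sbhtn

Derivation:
Hunk 1: at line 5 remove [dmf,zzva] add [rlhea,ork,wzo] -> 13 lines: fueg tmpsc dzwi dsv sykv nrseb rlhea ork wzo lyz sjbh uppot sbhtn
Hunk 2: at line 2 remove [dsv,sykv] add [imga] -> 12 lines: fueg tmpsc dzwi imga nrseb rlhea ork wzo lyz sjbh uppot sbhtn
Hunk 3: at line 5 remove [ork,wzo] add [vjv] -> 11 lines: fueg tmpsc dzwi imga nrseb rlhea vjv lyz sjbh uppot sbhtn
Hunk 4: at line 1 remove [tmpsc] add [zlw,bnn,mydtx] -> 13 lines: fueg zlw bnn mydtx dzwi imga nrseb rlhea vjv lyz sjbh uppot sbhtn
Hunk 5: at line 6 remove [rlhea,vjv,lyz] add [izvky,fcl,nayfv] -> 13 lines: fueg zlw bnn mydtx dzwi imga nrseb izvky fcl nayfv sjbh uppot sbhtn
Hunk 6: at line 1 remove [bnn] add [uscob,hjnh] -> 14 lines: fueg zlw uscob hjnh mydtx dzwi imga nrseb izvky fcl nayfv sjbh uppot sbhtn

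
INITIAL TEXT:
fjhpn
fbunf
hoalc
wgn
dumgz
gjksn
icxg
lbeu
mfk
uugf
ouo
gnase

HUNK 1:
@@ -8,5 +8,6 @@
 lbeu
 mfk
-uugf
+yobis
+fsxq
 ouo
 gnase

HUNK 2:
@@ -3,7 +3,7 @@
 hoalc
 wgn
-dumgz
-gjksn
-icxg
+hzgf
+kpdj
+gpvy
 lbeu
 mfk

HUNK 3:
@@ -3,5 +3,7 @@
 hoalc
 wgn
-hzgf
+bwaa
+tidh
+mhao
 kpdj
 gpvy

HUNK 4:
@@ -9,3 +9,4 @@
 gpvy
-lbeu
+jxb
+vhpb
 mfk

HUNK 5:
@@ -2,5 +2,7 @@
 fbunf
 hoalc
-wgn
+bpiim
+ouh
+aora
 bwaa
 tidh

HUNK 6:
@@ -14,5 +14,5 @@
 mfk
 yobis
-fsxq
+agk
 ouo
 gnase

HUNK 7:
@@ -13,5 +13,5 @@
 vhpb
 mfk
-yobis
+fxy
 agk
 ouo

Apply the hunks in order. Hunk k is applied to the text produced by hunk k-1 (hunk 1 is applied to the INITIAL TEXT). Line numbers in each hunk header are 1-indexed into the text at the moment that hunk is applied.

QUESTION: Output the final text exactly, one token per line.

Hunk 1: at line 8 remove [uugf] add [yobis,fsxq] -> 13 lines: fjhpn fbunf hoalc wgn dumgz gjksn icxg lbeu mfk yobis fsxq ouo gnase
Hunk 2: at line 3 remove [dumgz,gjksn,icxg] add [hzgf,kpdj,gpvy] -> 13 lines: fjhpn fbunf hoalc wgn hzgf kpdj gpvy lbeu mfk yobis fsxq ouo gnase
Hunk 3: at line 3 remove [hzgf] add [bwaa,tidh,mhao] -> 15 lines: fjhpn fbunf hoalc wgn bwaa tidh mhao kpdj gpvy lbeu mfk yobis fsxq ouo gnase
Hunk 4: at line 9 remove [lbeu] add [jxb,vhpb] -> 16 lines: fjhpn fbunf hoalc wgn bwaa tidh mhao kpdj gpvy jxb vhpb mfk yobis fsxq ouo gnase
Hunk 5: at line 2 remove [wgn] add [bpiim,ouh,aora] -> 18 lines: fjhpn fbunf hoalc bpiim ouh aora bwaa tidh mhao kpdj gpvy jxb vhpb mfk yobis fsxq ouo gnase
Hunk 6: at line 14 remove [fsxq] add [agk] -> 18 lines: fjhpn fbunf hoalc bpiim ouh aora bwaa tidh mhao kpdj gpvy jxb vhpb mfk yobis agk ouo gnase
Hunk 7: at line 13 remove [yobis] add [fxy] -> 18 lines: fjhpn fbunf hoalc bpiim ouh aora bwaa tidh mhao kpdj gpvy jxb vhpb mfk fxy agk ouo gnase

Answer: fjhpn
fbunf
hoalc
bpiim
ouh
aora
bwaa
tidh
mhao
kpdj
gpvy
jxb
vhpb
mfk
fxy
agk
ouo
gnase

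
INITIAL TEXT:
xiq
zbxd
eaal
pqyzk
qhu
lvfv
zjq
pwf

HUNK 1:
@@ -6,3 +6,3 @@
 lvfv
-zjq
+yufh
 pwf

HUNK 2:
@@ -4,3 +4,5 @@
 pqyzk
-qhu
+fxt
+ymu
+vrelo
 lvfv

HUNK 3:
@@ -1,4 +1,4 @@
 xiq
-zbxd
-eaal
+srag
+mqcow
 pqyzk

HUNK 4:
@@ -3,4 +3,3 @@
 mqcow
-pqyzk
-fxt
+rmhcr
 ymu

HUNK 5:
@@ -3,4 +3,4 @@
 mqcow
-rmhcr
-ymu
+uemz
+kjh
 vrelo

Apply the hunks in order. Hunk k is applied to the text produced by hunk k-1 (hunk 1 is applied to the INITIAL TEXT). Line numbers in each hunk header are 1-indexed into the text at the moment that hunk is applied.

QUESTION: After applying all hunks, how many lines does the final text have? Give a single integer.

Answer: 9

Derivation:
Hunk 1: at line 6 remove [zjq] add [yufh] -> 8 lines: xiq zbxd eaal pqyzk qhu lvfv yufh pwf
Hunk 2: at line 4 remove [qhu] add [fxt,ymu,vrelo] -> 10 lines: xiq zbxd eaal pqyzk fxt ymu vrelo lvfv yufh pwf
Hunk 3: at line 1 remove [zbxd,eaal] add [srag,mqcow] -> 10 lines: xiq srag mqcow pqyzk fxt ymu vrelo lvfv yufh pwf
Hunk 4: at line 3 remove [pqyzk,fxt] add [rmhcr] -> 9 lines: xiq srag mqcow rmhcr ymu vrelo lvfv yufh pwf
Hunk 5: at line 3 remove [rmhcr,ymu] add [uemz,kjh] -> 9 lines: xiq srag mqcow uemz kjh vrelo lvfv yufh pwf
Final line count: 9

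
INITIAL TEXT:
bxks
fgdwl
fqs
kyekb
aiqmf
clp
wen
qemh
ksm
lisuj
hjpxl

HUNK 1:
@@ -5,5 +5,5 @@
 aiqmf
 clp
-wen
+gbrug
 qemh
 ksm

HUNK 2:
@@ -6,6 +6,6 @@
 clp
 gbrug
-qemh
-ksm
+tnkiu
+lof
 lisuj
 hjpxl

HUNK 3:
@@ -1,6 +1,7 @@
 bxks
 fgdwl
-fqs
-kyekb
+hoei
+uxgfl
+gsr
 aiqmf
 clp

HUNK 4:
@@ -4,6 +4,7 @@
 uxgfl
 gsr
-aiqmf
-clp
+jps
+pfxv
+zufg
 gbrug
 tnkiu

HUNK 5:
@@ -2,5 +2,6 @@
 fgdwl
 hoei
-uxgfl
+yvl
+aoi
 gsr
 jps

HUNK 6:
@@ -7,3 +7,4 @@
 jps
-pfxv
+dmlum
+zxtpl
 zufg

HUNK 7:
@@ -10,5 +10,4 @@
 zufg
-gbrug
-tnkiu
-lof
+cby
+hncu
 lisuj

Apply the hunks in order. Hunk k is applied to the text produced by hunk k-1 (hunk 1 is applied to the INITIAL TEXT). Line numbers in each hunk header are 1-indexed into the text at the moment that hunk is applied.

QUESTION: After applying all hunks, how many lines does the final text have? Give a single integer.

Hunk 1: at line 5 remove [wen] add [gbrug] -> 11 lines: bxks fgdwl fqs kyekb aiqmf clp gbrug qemh ksm lisuj hjpxl
Hunk 2: at line 6 remove [qemh,ksm] add [tnkiu,lof] -> 11 lines: bxks fgdwl fqs kyekb aiqmf clp gbrug tnkiu lof lisuj hjpxl
Hunk 3: at line 1 remove [fqs,kyekb] add [hoei,uxgfl,gsr] -> 12 lines: bxks fgdwl hoei uxgfl gsr aiqmf clp gbrug tnkiu lof lisuj hjpxl
Hunk 4: at line 4 remove [aiqmf,clp] add [jps,pfxv,zufg] -> 13 lines: bxks fgdwl hoei uxgfl gsr jps pfxv zufg gbrug tnkiu lof lisuj hjpxl
Hunk 5: at line 2 remove [uxgfl] add [yvl,aoi] -> 14 lines: bxks fgdwl hoei yvl aoi gsr jps pfxv zufg gbrug tnkiu lof lisuj hjpxl
Hunk 6: at line 7 remove [pfxv] add [dmlum,zxtpl] -> 15 lines: bxks fgdwl hoei yvl aoi gsr jps dmlum zxtpl zufg gbrug tnkiu lof lisuj hjpxl
Hunk 7: at line 10 remove [gbrug,tnkiu,lof] add [cby,hncu] -> 14 lines: bxks fgdwl hoei yvl aoi gsr jps dmlum zxtpl zufg cby hncu lisuj hjpxl
Final line count: 14

Answer: 14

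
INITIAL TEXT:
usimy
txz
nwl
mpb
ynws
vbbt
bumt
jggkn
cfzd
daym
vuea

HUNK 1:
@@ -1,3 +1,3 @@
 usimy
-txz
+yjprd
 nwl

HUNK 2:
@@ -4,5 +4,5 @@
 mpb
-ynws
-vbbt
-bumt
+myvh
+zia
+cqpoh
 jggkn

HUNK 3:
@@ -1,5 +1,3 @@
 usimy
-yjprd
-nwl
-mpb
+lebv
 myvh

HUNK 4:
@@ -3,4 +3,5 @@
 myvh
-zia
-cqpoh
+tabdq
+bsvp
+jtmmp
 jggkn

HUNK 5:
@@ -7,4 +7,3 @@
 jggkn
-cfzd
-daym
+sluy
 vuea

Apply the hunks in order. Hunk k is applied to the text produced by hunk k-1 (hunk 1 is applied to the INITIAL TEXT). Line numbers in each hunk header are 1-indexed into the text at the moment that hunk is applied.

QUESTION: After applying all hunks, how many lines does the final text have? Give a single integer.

Answer: 9

Derivation:
Hunk 1: at line 1 remove [txz] add [yjprd] -> 11 lines: usimy yjprd nwl mpb ynws vbbt bumt jggkn cfzd daym vuea
Hunk 2: at line 4 remove [ynws,vbbt,bumt] add [myvh,zia,cqpoh] -> 11 lines: usimy yjprd nwl mpb myvh zia cqpoh jggkn cfzd daym vuea
Hunk 3: at line 1 remove [yjprd,nwl,mpb] add [lebv] -> 9 lines: usimy lebv myvh zia cqpoh jggkn cfzd daym vuea
Hunk 4: at line 3 remove [zia,cqpoh] add [tabdq,bsvp,jtmmp] -> 10 lines: usimy lebv myvh tabdq bsvp jtmmp jggkn cfzd daym vuea
Hunk 5: at line 7 remove [cfzd,daym] add [sluy] -> 9 lines: usimy lebv myvh tabdq bsvp jtmmp jggkn sluy vuea
Final line count: 9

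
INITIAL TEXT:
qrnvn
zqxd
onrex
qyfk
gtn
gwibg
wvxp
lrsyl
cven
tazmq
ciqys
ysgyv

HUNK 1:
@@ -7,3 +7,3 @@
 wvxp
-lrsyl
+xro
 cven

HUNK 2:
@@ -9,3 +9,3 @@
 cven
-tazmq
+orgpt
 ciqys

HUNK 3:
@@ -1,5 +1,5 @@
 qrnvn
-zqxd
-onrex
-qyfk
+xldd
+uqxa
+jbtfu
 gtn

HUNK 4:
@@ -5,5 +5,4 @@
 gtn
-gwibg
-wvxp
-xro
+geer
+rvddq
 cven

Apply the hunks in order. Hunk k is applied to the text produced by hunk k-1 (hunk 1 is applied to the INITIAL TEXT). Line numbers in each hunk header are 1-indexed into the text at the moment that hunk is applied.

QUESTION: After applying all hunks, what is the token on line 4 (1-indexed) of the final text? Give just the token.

Answer: jbtfu

Derivation:
Hunk 1: at line 7 remove [lrsyl] add [xro] -> 12 lines: qrnvn zqxd onrex qyfk gtn gwibg wvxp xro cven tazmq ciqys ysgyv
Hunk 2: at line 9 remove [tazmq] add [orgpt] -> 12 lines: qrnvn zqxd onrex qyfk gtn gwibg wvxp xro cven orgpt ciqys ysgyv
Hunk 3: at line 1 remove [zqxd,onrex,qyfk] add [xldd,uqxa,jbtfu] -> 12 lines: qrnvn xldd uqxa jbtfu gtn gwibg wvxp xro cven orgpt ciqys ysgyv
Hunk 4: at line 5 remove [gwibg,wvxp,xro] add [geer,rvddq] -> 11 lines: qrnvn xldd uqxa jbtfu gtn geer rvddq cven orgpt ciqys ysgyv
Final line 4: jbtfu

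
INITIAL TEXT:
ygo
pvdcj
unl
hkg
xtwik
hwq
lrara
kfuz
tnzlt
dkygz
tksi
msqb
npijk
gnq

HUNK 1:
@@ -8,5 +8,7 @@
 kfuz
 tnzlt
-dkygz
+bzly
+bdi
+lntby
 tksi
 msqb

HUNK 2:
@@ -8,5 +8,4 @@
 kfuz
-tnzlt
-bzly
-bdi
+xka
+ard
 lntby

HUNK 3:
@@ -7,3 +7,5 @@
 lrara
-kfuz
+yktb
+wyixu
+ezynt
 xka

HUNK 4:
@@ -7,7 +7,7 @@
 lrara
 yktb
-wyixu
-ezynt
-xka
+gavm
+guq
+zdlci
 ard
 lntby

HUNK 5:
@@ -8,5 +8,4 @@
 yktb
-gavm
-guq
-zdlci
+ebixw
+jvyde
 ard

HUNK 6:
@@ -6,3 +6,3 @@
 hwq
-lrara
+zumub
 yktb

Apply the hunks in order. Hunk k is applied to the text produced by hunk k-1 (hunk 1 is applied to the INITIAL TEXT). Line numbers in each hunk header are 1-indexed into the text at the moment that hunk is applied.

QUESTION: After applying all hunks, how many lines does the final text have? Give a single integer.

Hunk 1: at line 8 remove [dkygz] add [bzly,bdi,lntby] -> 16 lines: ygo pvdcj unl hkg xtwik hwq lrara kfuz tnzlt bzly bdi lntby tksi msqb npijk gnq
Hunk 2: at line 8 remove [tnzlt,bzly,bdi] add [xka,ard] -> 15 lines: ygo pvdcj unl hkg xtwik hwq lrara kfuz xka ard lntby tksi msqb npijk gnq
Hunk 3: at line 7 remove [kfuz] add [yktb,wyixu,ezynt] -> 17 lines: ygo pvdcj unl hkg xtwik hwq lrara yktb wyixu ezynt xka ard lntby tksi msqb npijk gnq
Hunk 4: at line 7 remove [wyixu,ezynt,xka] add [gavm,guq,zdlci] -> 17 lines: ygo pvdcj unl hkg xtwik hwq lrara yktb gavm guq zdlci ard lntby tksi msqb npijk gnq
Hunk 5: at line 8 remove [gavm,guq,zdlci] add [ebixw,jvyde] -> 16 lines: ygo pvdcj unl hkg xtwik hwq lrara yktb ebixw jvyde ard lntby tksi msqb npijk gnq
Hunk 6: at line 6 remove [lrara] add [zumub] -> 16 lines: ygo pvdcj unl hkg xtwik hwq zumub yktb ebixw jvyde ard lntby tksi msqb npijk gnq
Final line count: 16

Answer: 16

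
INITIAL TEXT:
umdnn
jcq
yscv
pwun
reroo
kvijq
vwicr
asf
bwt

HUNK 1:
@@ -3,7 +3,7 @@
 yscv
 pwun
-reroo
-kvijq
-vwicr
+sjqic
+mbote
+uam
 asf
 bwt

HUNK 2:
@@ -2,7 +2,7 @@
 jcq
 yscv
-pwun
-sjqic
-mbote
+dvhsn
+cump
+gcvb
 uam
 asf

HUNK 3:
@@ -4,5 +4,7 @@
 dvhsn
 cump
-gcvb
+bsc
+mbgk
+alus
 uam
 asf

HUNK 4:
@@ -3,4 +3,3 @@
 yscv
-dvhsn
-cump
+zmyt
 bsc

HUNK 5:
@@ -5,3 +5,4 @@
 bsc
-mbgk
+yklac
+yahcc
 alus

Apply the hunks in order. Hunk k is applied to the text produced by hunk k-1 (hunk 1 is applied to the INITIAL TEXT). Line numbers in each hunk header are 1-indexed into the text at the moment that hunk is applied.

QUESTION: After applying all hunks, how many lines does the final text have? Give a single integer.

Answer: 11

Derivation:
Hunk 1: at line 3 remove [reroo,kvijq,vwicr] add [sjqic,mbote,uam] -> 9 lines: umdnn jcq yscv pwun sjqic mbote uam asf bwt
Hunk 2: at line 2 remove [pwun,sjqic,mbote] add [dvhsn,cump,gcvb] -> 9 lines: umdnn jcq yscv dvhsn cump gcvb uam asf bwt
Hunk 3: at line 4 remove [gcvb] add [bsc,mbgk,alus] -> 11 lines: umdnn jcq yscv dvhsn cump bsc mbgk alus uam asf bwt
Hunk 4: at line 3 remove [dvhsn,cump] add [zmyt] -> 10 lines: umdnn jcq yscv zmyt bsc mbgk alus uam asf bwt
Hunk 5: at line 5 remove [mbgk] add [yklac,yahcc] -> 11 lines: umdnn jcq yscv zmyt bsc yklac yahcc alus uam asf bwt
Final line count: 11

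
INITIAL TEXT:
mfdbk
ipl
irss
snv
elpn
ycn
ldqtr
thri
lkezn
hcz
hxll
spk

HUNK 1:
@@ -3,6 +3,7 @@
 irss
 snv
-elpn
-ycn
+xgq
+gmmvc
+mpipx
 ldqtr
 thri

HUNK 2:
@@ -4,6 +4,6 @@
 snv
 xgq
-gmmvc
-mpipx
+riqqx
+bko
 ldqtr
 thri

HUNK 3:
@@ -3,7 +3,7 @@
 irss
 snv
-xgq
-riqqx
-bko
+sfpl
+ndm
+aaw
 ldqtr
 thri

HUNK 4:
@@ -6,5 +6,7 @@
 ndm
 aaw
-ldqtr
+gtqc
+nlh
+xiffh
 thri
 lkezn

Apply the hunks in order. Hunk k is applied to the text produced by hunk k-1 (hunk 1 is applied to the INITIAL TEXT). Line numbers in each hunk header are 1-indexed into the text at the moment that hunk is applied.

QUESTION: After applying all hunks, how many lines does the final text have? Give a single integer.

Answer: 15

Derivation:
Hunk 1: at line 3 remove [elpn,ycn] add [xgq,gmmvc,mpipx] -> 13 lines: mfdbk ipl irss snv xgq gmmvc mpipx ldqtr thri lkezn hcz hxll spk
Hunk 2: at line 4 remove [gmmvc,mpipx] add [riqqx,bko] -> 13 lines: mfdbk ipl irss snv xgq riqqx bko ldqtr thri lkezn hcz hxll spk
Hunk 3: at line 3 remove [xgq,riqqx,bko] add [sfpl,ndm,aaw] -> 13 lines: mfdbk ipl irss snv sfpl ndm aaw ldqtr thri lkezn hcz hxll spk
Hunk 4: at line 6 remove [ldqtr] add [gtqc,nlh,xiffh] -> 15 lines: mfdbk ipl irss snv sfpl ndm aaw gtqc nlh xiffh thri lkezn hcz hxll spk
Final line count: 15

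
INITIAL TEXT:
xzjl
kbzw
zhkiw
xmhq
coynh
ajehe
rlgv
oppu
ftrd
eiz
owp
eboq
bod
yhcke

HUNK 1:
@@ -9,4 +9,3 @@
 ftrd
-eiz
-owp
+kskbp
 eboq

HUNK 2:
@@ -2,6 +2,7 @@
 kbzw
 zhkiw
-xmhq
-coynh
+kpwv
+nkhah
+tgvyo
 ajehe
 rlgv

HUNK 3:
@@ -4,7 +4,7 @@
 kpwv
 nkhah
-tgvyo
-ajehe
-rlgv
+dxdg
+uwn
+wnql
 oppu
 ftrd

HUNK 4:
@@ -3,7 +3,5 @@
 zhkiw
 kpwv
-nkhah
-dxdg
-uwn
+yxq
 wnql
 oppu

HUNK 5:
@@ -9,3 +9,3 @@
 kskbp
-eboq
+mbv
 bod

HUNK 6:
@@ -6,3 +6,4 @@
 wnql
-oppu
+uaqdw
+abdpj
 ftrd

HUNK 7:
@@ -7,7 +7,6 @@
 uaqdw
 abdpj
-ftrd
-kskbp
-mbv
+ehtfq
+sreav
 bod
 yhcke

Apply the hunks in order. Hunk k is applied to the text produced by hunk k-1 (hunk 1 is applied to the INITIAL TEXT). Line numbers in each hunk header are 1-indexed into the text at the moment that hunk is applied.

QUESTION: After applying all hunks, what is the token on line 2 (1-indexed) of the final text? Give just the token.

Hunk 1: at line 9 remove [eiz,owp] add [kskbp] -> 13 lines: xzjl kbzw zhkiw xmhq coynh ajehe rlgv oppu ftrd kskbp eboq bod yhcke
Hunk 2: at line 2 remove [xmhq,coynh] add [kpwv,nkhah,tgvyo] -> 14 lines: xzjl kbzw zhkiw kpwv nkhah tgvyo ajehe rlgv oppu ftrd kskbp eboq bod yhcke
Hunk 3: at line 4 remove [tgvyo,ajehe,rlgv] add [dxdg,uwn,wnql] -> 14 lines: xzjl kbzw zhkiw kpwv nkhah dxdg uwn wnql oppu ftrd kskbp eboq bod yhcke
Hunk 4: at line 3 remove [nkhah,dxdg,uwn] add [yxq] -> 12 lines: xzjl kbzw zhkiw kpwv yxq wnql oppu ftrd kskbp eboq bod yhcke
Hunk 5: at line 9 remove [eboq] add [mbv] -> 12 lines: xzjl kbzw zhkiw kpwv yxq wnql oppu ftrd kskbp mbv bod yhcke
Hunk 6: at line 6 remove [oppu] add [uaqdw,abdpj] -> 13 lines: xzjl kbzw zhkiw kpwv yxq wnql uaqdw abdpj ftrd kskbp mbv bod yhcke
Hunk 7: at line 7 remove [ftrd,kskbp,mbv] add [ehtfq,sreav] -> 12 lines: xzjl kbzw zhkiw kpwv yxq wnql uaqdw abdpj ehtfq sreav bod yhcke
Final line 2: kbzw

Answer: kbzw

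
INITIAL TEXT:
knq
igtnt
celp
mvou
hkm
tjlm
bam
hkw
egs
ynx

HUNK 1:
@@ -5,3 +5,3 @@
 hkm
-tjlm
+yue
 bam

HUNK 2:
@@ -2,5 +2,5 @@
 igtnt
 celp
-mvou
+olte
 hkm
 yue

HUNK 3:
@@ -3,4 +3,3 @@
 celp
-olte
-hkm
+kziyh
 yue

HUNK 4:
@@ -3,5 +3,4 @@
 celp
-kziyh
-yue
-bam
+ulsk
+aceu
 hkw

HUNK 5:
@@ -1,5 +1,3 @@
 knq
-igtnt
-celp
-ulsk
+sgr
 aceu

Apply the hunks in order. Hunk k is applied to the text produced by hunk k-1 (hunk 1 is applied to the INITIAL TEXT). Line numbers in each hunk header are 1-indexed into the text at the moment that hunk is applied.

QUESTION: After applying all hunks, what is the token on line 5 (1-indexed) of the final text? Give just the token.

Hunk 1: at line 5 remove [tjlm] add [yue] -> 10 lines: knq igtnt celp mvou hkm yue bam hkw egs ynx
Hunk 2: at line 2 remove [mvou] add [olte] -> 10 lines: knq igtnt celp olte hkm yue bam hkw egs ynx
Hunk 3: at line 3 remove [olte,hkm] add [kziyh] -> 9 lines: knq igtnt celp kziyh yue bam hkw egs ynx
Hunk 4: at line 3 remove [kziyh,yue,bam] add [ulsk,aceu] -> 8 lines: knq igtnt celp ulsk aceu hkw egs ynx
Hunk 5: at line 1 remove [igtnt,celp,ulsk] add [sgr] -> 6 lines: knq sgr aceu hkw egs ynx
Final line 5: egs

Answer: egs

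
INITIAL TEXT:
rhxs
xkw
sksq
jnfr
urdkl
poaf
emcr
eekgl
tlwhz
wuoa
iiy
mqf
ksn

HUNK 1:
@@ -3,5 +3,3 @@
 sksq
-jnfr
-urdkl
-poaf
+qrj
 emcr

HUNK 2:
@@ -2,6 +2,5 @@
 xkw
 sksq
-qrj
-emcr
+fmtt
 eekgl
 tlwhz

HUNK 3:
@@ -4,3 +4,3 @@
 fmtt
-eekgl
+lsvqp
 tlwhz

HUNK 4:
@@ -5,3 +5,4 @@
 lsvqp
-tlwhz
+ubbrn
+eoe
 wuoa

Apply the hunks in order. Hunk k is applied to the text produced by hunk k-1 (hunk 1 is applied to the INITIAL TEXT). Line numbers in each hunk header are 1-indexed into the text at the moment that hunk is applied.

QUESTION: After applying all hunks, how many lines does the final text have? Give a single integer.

Answer: 11

Derivation:
Hunk 1: at line 3 remove [jnfr,urdkl,poaf] add [qrj] -> 11 lines: rhxs xkw sksq qrj emcr eekgl tlwhz wuoa iiy mqf ksn
Hunk 2: at line 2 remove [qrj,emcr] add [fmtt] -> 10 lines: rhxs xkw sksq fmtt eekgl tlwhz wuoa iiy mqf ksn
Hunk 3: at line 4 remove [eekgl] add [lsvqp] -> 10 lines: rhxs xkw sksq fmtt lsvqp tlwhz wuoa iiy mqf ksn
Hunk 4: at line 5 remove [tlwhz] add [ubbrn,eoe] -> 11 lines: rhxs xkw sksq fmtt lsvqp ubbrn eoe wuoa iiy mqf ksn
Final line count: 11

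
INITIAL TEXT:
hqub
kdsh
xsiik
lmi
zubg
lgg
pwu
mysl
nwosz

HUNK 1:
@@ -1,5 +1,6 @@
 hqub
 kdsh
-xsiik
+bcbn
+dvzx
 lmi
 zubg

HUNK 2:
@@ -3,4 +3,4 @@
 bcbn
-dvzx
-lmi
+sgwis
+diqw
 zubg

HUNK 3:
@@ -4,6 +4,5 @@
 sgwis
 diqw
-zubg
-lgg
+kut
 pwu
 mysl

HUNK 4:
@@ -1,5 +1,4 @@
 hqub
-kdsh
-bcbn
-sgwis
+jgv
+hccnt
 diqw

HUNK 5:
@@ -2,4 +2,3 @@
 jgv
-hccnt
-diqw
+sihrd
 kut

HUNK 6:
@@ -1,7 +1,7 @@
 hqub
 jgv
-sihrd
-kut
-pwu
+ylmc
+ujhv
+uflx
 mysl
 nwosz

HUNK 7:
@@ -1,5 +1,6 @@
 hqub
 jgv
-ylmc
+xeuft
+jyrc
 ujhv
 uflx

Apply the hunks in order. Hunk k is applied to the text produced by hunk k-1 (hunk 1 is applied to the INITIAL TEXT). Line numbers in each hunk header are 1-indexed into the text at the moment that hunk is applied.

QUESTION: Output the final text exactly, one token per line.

Hunk 1: at line 1 remove [xsiik] add [bcbn,dvzx] -> 10 lines: hqub kdsh bcbn dvzx lmi zubg lgg pwu mysl nwosz
Hunk 2: at line 3 remove [dvzx,lmi] add [sgwis,diqw] -> 10 lines: hqub kdsh bcbn sgwis diqw zubg lgg pwu mysl nwosz
Hunk 3: at line 4 remove [zubg,lgg] add [kut] -> 9 lines: hqub kdsh bcbn sgwis diqw kut pwu mysl nwosz
Hunk 4: at line 1 remove [kdsh,bcbn,sgwis] add [jgv,hccnt] -> 8 lines: hqub jgv hccnt diqw kut pwu mysl nwosz
Hunk 5: at line 2 remove [hccnt,diqw] add [sihrd] -> 7 lines: hqub jgv sihrd kut pwu mysl nwosz
Hunk 6: at line 1 remove [sihrd,kut,pwu] add [ylmc,ujhv,uflx] -> 7 lines: hqub jgv ylmc ujhv uflx mysl nwosz
Hunk 7: at line 1 remove [ylmc] add [xeuft,jyrc] -> 8 lines: hqub jgv xeuft jyrc ujhv uflx mysl nwosz

Answer: hqub
jgv
xeuft
jyrc
ujhv
uflx
mysl
nwosz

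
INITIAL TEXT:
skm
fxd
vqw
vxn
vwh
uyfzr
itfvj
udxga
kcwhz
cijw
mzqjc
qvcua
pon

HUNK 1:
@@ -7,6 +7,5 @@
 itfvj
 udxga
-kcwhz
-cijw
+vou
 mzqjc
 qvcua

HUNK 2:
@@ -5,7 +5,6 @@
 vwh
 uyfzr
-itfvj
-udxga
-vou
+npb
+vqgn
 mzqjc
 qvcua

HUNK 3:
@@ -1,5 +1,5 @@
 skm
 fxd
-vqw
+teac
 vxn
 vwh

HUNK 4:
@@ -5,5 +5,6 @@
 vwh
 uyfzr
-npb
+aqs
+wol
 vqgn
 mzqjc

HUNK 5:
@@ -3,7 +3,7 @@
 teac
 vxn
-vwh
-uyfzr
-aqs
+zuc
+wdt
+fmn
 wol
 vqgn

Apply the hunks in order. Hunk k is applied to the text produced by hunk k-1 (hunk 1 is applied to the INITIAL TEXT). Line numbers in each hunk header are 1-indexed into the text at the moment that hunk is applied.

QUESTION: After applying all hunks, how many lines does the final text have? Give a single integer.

Hunk 1: at line 7 remove [kcwhz,cijw] add [vou] -> 12 lines: skm fxd vqw vxn vwh uyfzr itfvj udxga vou mzqjc qvcua pon
Hunk 2: at line 5 remove [itfvj,udxga,vou] add [npb,vqgn] -> 11 lines: skm fxd vqw vxn vwh uyfzr npb vqgn mzqjc qvcua pon
Hunk 3: at line 1 remove [vqw] add [teac] -> 11 lines: skm fxd teac vxn vwh uyfzr npb vqgn mzqjc qvcua pon
Hunk 4: at line 5 remove [npb] add [aqs,wol] -> 12 lines: skm fxd teac vxn vwh uyfzr aqs wol vqgn mzqjc qvcua pon
Hunk 5: at line 3 remove [vwh,uyfzr,aqs] add [zuc,wdt,fmn] -> 12 lines: skm fxd teac vxn zuc wdt fmn wol vqgn mzqjc qvcua pon
Final line count: 12

Answer: 12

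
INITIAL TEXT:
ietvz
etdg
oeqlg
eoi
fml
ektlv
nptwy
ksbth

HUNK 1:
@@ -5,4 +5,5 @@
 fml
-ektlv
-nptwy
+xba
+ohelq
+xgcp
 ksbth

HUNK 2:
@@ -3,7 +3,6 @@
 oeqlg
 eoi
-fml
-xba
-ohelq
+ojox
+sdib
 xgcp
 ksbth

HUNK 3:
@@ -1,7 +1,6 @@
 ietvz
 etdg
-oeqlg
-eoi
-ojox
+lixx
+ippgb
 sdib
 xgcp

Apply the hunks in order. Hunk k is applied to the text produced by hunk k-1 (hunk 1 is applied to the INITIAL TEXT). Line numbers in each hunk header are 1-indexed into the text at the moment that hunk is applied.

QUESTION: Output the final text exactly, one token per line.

Answer: ietvz
etdg
lixx
ippgb
sdib
xgcp
ksbth

Derivation:
Hunk 1: at line 5 remove [ektlv,nptwy] add [xba,ohelq,xgcp] -> 9 lines: ietvz etdg oeqlg eoi fml xba ohelq xgcp ksbth
Hunk 2: at line 3 remove [fml,xba,ohelq] add [ojox,sdib] -> 8 lines: ietvz etdg oeqlg eoi ojox sdib xgcp ksbth
Hunk 3: at line 1 remove [oeqlg,eoi,ojox] add [lixx,ippgb] -> 7 lines: ietvz etdg lixx ippgb sdib xgcp ksbth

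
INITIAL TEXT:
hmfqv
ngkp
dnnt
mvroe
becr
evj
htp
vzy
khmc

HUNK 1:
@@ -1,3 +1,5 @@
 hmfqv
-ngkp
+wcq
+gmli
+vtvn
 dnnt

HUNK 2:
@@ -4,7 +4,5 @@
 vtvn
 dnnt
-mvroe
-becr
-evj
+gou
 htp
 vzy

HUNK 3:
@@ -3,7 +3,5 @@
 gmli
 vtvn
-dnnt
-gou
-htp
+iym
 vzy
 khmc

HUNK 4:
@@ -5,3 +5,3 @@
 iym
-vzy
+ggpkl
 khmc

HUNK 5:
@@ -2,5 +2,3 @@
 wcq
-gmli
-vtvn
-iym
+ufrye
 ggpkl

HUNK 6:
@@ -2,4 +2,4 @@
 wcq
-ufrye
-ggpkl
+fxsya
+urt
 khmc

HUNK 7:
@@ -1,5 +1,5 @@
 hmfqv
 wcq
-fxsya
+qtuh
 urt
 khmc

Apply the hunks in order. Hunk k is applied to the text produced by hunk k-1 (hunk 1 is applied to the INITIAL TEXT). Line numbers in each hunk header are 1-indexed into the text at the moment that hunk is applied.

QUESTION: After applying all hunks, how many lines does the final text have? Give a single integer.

Answer: 5

Derivation:
Hunk 1: at line 1 remove [ngkp] add [wcq,gmli,vtvn] -> 11 lines: hmfqv wcq gmli vtvn dnnt mvroe becr evj htp vzy khmc
Hunk 2: at line 4 remove [mvroe,becr,evj] add [gou] -> 9 lines: hmfqv wcq gmli vtvn dnnt gou htp vzy khmc
Hunk 3: at line 3 remove [dnnt,gou,htp] add [iym] -> 7 lines: hmfqv wcq gmli vtvn iym vzy khmc
Hunk 4: at line 5 remove [vzy] add [ggpkl] -> 7 lines: hmfqv wcq gmli vtvn iym ggpkl khmc
Hunk 5: at line 2 remove [gmli,vtvn,iym] add [ufrye] -> 5 lines: hmfqv wcq ufrye ggpkl khmc
Hunk 6: at line 2 remove [ufrye,ggpkl] add [fxsya,urt] -> 5 lines: hmfqv wcq fxsya urt khmc
Hunk 7: at line 1 remove [fxsya] add [qtuh] -> 5 lines: hmfqv wcq qtuh urt khmc
Final line count: 5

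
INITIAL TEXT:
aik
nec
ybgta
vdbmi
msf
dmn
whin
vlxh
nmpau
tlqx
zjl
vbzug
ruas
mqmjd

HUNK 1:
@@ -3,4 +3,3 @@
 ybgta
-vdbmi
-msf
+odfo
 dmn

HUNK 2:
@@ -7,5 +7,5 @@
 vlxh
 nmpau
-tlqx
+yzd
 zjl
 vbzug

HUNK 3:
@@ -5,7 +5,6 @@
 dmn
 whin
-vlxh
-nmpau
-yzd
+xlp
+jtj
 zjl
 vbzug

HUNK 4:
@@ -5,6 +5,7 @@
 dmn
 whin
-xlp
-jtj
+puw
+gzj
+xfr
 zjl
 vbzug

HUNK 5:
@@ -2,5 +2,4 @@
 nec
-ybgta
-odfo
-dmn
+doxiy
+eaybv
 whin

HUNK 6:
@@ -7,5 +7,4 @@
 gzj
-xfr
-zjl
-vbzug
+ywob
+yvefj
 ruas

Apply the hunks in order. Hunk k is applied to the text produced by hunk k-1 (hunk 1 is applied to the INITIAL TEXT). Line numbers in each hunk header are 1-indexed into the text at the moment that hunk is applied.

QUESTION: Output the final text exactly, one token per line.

Answer: aik
nec
doxiy
eaybv
whin
puw
gzj
ywob
yvefj
ruas
mqmjd

Derivation:
Hunk 1: at line 3 remove [vdbmi,msf] add [odfo] -> 13 lines: aik nec ybgta odfo dmn whin vlxh nmpau tlqx zjl vbzug ruas mqmjd
Hunk 2: at line 7 remove [tlqx] add [yzd] -> 13 lines: aik nec ybgta odfo dmn whin vlxh nmpau yzd zjl vbzug ruas mqmjd
Hunk 3: at line 5 remove [vlxh,nmpau,yzd] add [xlp,jtj] -> 12 lines: aik nec ybgta odfo dmn whin xlp jtj zjl vbzug ruas mqmjd
Hunk 4: at line 5 remove [xlp,jtj] add [puw,gzj,xfr] -> 13 lines: aik nec ybgta odfo dmn whin puw gzj xfr zjl vbzug ruas mqmjd
Hunk 5: at line 2 remove [ybgta,odfo,dmn] add [doxiy,eaybv] -> 12 lines: aik nec doxiy eaybv whin puw gzj xfr zjl vbzug ruas mqmjd
Hunk 6: at line 7 remove [xfr,zjl,vbzug] add [ywob,yvefj] -> 11 lines: aik nec doxiy eaybv whin puw gzj ywob yvefj ruas mqmjd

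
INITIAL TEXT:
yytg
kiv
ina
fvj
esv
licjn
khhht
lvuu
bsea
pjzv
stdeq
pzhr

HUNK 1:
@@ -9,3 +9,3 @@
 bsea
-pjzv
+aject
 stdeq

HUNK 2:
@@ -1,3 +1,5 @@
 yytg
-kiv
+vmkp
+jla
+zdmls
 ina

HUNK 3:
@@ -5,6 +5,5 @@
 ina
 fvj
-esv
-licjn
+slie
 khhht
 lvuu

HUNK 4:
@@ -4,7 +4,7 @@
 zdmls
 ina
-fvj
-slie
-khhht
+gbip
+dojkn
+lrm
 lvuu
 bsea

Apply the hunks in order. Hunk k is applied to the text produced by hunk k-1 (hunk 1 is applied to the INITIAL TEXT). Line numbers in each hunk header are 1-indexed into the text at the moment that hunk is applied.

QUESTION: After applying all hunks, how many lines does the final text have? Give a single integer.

Answer: 13

Derivation:
Hunk 1: at line 9 remove [pjzv] add [aject] -> 12 lines: yytg kiv ina fvj esv licjn khhht lvuu bsea aject stdeq pzhr
Hunk 2: at line 1 remove [kiv] add [vmkp,jla,zdmls] -> 14 lines: yytg vmkp jla zdmls ina fvj esv licjn khhht lvuu bsea aject stdeq pzhr
Hunk 3: at line 5 remove [esv,licjn] add [slie] -> 13 lines: yytg vmkp jla zdmls ina fvj slie khhht lvuu bsea aject stdeq pzhr
Hunk 4: at line 4 remove [fvj,slie,khhht] add [gbip,dojkn,lrm] -> 13 lines: yytg vmkp jla zdmls ina gbip dojkn lrm lvuu bsea aject stdeq pzhr
Final line count: 13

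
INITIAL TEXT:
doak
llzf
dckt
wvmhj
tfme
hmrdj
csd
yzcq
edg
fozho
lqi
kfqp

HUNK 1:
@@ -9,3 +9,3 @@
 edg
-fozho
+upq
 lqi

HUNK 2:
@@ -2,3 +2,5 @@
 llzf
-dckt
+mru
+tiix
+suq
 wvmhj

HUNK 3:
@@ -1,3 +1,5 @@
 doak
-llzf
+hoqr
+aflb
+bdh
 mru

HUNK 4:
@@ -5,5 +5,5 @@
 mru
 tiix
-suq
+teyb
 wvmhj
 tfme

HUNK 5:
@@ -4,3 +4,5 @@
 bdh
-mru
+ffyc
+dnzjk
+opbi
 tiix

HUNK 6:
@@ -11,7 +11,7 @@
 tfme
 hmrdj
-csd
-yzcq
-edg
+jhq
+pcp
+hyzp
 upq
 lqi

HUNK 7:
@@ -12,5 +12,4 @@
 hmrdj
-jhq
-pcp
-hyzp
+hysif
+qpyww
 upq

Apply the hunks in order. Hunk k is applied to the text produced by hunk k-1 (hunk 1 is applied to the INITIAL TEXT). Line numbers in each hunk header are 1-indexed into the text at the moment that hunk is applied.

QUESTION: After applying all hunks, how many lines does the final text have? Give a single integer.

Hunk 1: at line 9 remove [fozho] add [upq] -> 12 lines: doak llzf dckt wvmhj tfme hmrdj csd yzcq edg upq lqi kfqp
Hunk 2: at line 2 remove [dckt] add [mru,tiix,suq] -> 14 lines: doak llzf mru tiix suq wvmhj tfme hmrdj csd yzcq edg upq lqi kfqp
Hunk 3: at line 1 remove [llzf] add [hoqr,aflb,bdh] -> 16 lines: doak hoqr aflb bdh mru tiix suq wvmhj tfme hmrdj csd yzcq edg upq lqi kfqp
Hunk 4: at line 5 remove [suq] add [teyb] -> 16 lines: doak hoqr aflb bdh mru tiix teyb wvmhj tfme hmrdj csd yzcq edg upq lqi kfqp
Hunk 5: at line 4 remove [mru] add [ffyc,dnzjk,opbi] -> 18 lines: doak hoqr aflb bdh ffyc dnzjk opbi tiix teyb wvmhj tfme hmrdj csd yzcq edg upq lqi kfqp
Hunk 6: at line 11 remove [csd,yzcq,edg] add [jhq,pcp,hyzp] -> 18 lines: doak hoqr aflb bdh ffyc dnzjk opbi tiix teyb wvmhj tfme hmrdj jhq pcp hyzp upq lqi kfqp
Hunk 7: at line 12 remove [jhq,pcp,hyzp] add [hysif,qpyww] -> 17 lines: doak hoqr aflb bdh ffyc dnzjk opbi tiix teyb wvmhj tfme hmrdj hysif qpyww upq lqi kfqp
Final line count: 17

Answer: 17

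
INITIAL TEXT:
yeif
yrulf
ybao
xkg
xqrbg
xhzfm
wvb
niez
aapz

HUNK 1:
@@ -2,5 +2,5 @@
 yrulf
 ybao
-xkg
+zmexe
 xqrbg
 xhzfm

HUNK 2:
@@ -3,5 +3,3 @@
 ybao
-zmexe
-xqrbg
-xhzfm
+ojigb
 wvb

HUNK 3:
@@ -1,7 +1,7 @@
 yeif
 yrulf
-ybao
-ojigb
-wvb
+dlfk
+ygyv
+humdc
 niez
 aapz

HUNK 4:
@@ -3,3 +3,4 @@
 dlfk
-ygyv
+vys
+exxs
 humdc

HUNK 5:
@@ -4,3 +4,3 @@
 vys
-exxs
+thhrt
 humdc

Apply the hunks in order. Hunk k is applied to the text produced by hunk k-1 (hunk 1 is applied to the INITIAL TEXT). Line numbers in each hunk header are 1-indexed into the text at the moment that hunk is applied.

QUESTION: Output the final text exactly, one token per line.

Hunk 1: at line 2 remove [xkg] add [zmexe] -> 9 lines: yeif yrulf ybao zmexe xqrbg xhzfm wvb niez aapz
Hunk 2: at line 3 remove [zmexe,xqrbg,xhzfm] add [ojigb] -> 7 lines: yeif yrulf ybao ojigb wvb niez aapz
Hunk 3: at line 1 remove [ybao,ojigb,wvb] add [dlfk,ygyv,humdc] -> 7 lines: yeif yrulf dlfk ygyv humdc niez aapz
Hunk 4: at line 3 remove [ygyv] add [vys,exxs] -> 8 lines: yeif yrulf dlfk vys exxs humdc niez aapz
Hunk 5: at line 4 remove [exxs] add [thhrt] -> 8 lines: yeif yrulf dlfk vys thhrt humdc niez aapz

Answer: yeif
yrulf
dlfk
vys
thhrt
humdc
niez
aapz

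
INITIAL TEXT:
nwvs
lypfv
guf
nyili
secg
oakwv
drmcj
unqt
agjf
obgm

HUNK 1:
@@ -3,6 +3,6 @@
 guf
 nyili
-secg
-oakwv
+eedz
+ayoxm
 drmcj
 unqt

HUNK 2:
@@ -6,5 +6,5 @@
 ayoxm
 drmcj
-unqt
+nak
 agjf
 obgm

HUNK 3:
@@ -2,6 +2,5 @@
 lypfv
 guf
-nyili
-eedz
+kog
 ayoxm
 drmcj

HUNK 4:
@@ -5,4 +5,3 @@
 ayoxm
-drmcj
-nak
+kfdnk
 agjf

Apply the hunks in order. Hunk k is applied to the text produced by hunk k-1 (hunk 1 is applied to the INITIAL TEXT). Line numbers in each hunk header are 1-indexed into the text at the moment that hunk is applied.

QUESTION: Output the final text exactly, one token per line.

Answer: nwvs
lypfv
guf
kog
ayoxm
kfdnk
agjf
obgm

Derivation:
Hunk 1: at line 3 remove [secg,oakwv] add [eedz,ayoxm] -> 10 lines: nwvs lypfv guf nyili eedz ayoxm drmcj unqt agjf obgm
Hunk 2: at line 6 remove [unqt] add [nak] -> 10 lines: nwvs lypfv guf nyili eedz ayoxm drmcj nak agjf obgm
Hunk 3: at line 2 remove [nyili,eedz] add [kog] -> 9 lines: nwvs lypfv guf kog ayoxm drmcj nak agjf obgm
Hunk 4: at line 5 remove [drmcj,nak] add [kfdnk] -> 8 lines: nwvs lypfv guf kog ayoxm kfdnk agjf obgm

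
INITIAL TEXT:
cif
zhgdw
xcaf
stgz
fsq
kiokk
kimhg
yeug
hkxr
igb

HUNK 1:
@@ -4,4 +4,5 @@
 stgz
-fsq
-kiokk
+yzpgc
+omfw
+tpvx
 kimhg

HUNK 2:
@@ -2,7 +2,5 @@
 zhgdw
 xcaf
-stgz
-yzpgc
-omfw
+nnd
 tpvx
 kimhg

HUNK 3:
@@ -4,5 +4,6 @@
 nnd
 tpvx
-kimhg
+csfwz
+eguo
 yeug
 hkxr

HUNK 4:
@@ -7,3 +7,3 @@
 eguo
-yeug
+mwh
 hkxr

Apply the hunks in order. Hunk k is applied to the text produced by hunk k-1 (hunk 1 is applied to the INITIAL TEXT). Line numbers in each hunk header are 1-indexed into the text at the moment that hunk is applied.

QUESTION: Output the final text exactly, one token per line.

Hunk 1: at line 4 remove [fsq,kiokk] add [yzpgc,omfw,tpvx] -> 11 lines: cif zhgdw xcaf stgz yzpgc omfw tpvx kimhg yeug hkxr igb
Hunk 2: at line 2 remove [stgz,yzpgc,omfw] add [nnd] -> 9 lines: cif zhgdw xcaf nnd tpvx kimhg yeug hkxr igb
Hunk 3: at line 4 remove [kimhg] add [csfwz,eguo] -> 10 lines: cif zhgdw xcaf nnd tpvx csfwz eguo yeug hkxr igb
Hunk 4: at line 7 remove [yeug] add [mwh] -> 10 lines: cif zhgdw xcaf nnd tpvx csfwz eguo mwh hkxr igb

Answer: cif
zhgdw
xcaf
nnd
tpvx
csfwz
eguo
mwh
hkxr
igb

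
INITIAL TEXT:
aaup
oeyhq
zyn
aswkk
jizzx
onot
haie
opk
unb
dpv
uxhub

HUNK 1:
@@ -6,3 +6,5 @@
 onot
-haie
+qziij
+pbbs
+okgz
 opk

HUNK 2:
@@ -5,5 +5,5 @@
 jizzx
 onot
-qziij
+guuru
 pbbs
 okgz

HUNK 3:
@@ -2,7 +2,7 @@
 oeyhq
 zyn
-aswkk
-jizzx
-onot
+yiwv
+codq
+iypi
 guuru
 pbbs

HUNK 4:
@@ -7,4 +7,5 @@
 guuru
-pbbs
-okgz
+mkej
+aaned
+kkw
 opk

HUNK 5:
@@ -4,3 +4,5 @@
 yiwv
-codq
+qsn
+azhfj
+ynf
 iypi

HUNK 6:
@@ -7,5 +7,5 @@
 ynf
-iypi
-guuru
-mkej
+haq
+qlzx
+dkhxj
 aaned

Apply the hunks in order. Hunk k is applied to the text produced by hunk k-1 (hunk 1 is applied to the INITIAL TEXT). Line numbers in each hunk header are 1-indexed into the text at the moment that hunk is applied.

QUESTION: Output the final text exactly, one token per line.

Answer: aaup
oeyhq
zyn
yiwv
qsn
azhfj
ynf
haq
qlzx
dkhxj
aaned
kkw
opk
unb
dpv
uxhub

Derivation:
Hunk 1: at line 6 remove [haie] add [qziij,pbbs,okgz] -> 13 lines: aaup oeyhq zyn aswkk jizzx onot qziij pbbs okgz opk unb dpv uxhub
Hunk 2: at line 5 remove [qziij] add [guuru] -> 13 lines: aaup oeyhq zyn aswkk jizzx onot guuru pbbs okgz opk unb dpv uxhub
Hunk 3: at line 2 remove [aswkk,jizzx,onot] add [yiwv,codq,iypi] -> 13 lines: aaup oeyhq zyn yiwv codq iypi guuru pbbs okgz opk unb dpv uxhub
Hunk 4: at line 7 remove [pbbs,okgz] add [mkej,aaned,kkw] -> 14 lines: aaup oeyhq zyn yiwv codq iypi guuru mkej aaned kkw opk unb dpv uxhub
Hunk 5: at line 4 remove [codq] add [qsn,azhfj,ynf] -> 16 lines: aaup oeyhq zyn yiwv qsn azhfj ynf iypi guuru mkej aaned kkw opk unb dpv uxhub
Hunk 6: at line 7 remove [iypi,guuru,mkej] add [haq,qlzx,dkhxj] -> 16 lines: aaup oeyhq zyn yiwv qsn azhfj ynf haq qlzx dkhxj aaned kkw opk unb dpv uxhub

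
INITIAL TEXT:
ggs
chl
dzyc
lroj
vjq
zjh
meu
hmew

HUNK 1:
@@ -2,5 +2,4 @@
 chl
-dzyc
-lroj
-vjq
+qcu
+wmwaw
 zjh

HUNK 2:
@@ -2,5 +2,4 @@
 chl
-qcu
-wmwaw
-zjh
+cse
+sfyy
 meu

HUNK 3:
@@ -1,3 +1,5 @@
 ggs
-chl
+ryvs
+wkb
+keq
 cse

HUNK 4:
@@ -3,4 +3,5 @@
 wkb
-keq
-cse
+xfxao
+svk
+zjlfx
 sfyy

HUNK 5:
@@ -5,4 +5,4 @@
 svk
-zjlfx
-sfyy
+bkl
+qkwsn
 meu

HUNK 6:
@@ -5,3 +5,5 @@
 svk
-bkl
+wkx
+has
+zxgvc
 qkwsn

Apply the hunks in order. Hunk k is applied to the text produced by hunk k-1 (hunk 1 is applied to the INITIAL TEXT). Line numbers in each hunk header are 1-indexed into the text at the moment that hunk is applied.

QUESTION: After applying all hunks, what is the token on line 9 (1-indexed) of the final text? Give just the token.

Hunk 1: at line 2 remove [dzyc,lroj,vjq] add [qcu,wmwaw] -> 7 lines: ggs chl qcu wmwaw zjh meu hmew
Hunk 2: at line 2 remove [qcu,wmwaw,zjh] add [cse,sfyy] -> 6 lines: ggs chl cse sfyy meu hmew
Hunk 3: at line 1 remove [chl] add [ryvs,wkb,keq] -> 8 lines: ggs ryvs wkb keq cse sfyy meu hmew
Hunk 4: at line 3 remove [keq,cse] add [xfxao,svk,zjlfx] -> 9 lines: ggs ryvs wkb xfxao svk zjlfx sfyy meu hmew
Hunk 5: at line 5 remove [zjlfx,sfyy] add [bkl,qkwsn] -> 9 lines: ggs ryvs wkb xfxao svk bkl qkwsn meu hmew
Hunk 6: at line 5 remove [bkl] add [wkx,has,zxgvc] -> 11 lines: ggs ryvs wkb xfxao svk wkx has zxgvc qkwsn meu hmew
Final line 9: qkwsn

Answer: qkwsn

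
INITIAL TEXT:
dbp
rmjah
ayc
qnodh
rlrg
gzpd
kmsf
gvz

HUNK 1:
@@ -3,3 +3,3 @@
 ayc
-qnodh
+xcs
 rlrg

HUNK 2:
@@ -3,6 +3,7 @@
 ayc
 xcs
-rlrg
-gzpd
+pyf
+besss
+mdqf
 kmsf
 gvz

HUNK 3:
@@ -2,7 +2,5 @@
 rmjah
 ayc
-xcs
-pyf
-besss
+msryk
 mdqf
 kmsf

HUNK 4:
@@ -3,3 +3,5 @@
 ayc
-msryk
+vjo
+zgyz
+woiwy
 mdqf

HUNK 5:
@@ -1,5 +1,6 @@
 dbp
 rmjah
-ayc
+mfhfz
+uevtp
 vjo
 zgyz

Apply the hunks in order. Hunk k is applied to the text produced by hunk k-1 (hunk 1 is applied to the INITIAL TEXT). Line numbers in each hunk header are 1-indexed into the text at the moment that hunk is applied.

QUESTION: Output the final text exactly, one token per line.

Answer: dbp
rmjah
mfhfz
uevtp
vjo
zgyz
woiwy
mdqf
kmsf
gvz

Derivation:
Hunk 1: at line 3 remove [qnodh] add [xcs] -> 8 lines: dbp rmjah ayc xcs rlrg gzpd kmsf gvz
Hunk 2: at line 3 remove [rlrg,gzpd] add [pyf,besss,mdqf] -> 9 lines: dbp rmjah ayc xcs pyf besss mdqf kmsf gvz
Hunk 3: at line 2 remove [xcs,pyf,besss] add [msryk] -> 7 lines: dbp rmjah ayc msryk mdqf kmsf gvz
Hunk 4: at line 3 remove [msryk] add [vjo,zgyz,woiwy] -> 9 lines: dbp rmjah ayc vjo zgyz woiwy mdqf kmsf gvz
Hunk 5: at line 1 remove [ayc] add [mfhfz,uevtp] -> 10 lines: dbp rmjah mfhfz uevtp vjo zgyz woiwy mdqf kmsf gvz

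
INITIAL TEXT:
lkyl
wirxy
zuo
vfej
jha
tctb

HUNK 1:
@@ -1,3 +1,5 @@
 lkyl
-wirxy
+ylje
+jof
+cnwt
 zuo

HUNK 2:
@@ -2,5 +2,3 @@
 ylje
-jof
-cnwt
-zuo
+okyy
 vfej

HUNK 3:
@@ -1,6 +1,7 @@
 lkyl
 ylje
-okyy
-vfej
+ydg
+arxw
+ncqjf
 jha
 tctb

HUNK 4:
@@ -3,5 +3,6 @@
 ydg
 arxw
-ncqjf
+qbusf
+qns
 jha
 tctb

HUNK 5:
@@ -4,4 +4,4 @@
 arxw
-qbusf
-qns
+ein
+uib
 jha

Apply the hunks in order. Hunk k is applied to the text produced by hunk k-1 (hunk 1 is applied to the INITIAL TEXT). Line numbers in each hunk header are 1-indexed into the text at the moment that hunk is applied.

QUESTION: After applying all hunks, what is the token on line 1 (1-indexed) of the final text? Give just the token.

Answer: lkyl

Derivation:
Hunk 1: at line 1 remove [wirxy] add [ylje,jof,cnwt] -> 8 lines: lkyl ylje jof cnwt zuo vfej jha tctb
Hunk 2: at line 2 remove [jof,cnwt,zuo] add [okyy] -> 6 lines: lkyl ylje okyy vfej jha tctb
Hunk 3: at line 1 remove [okyy,vfej] add [ydg,arxw,ncqjf] -> 7 lines: lkyl ylje ydg arxw ncqjf jha tctb
Hunk 4: at line 3 remove [ncqjf] add [qbusf,qns] -> 8 lines: lkyl ylje ydg arxw qbusf qns jha tctb
Hunk 5: at line 4 remove [qbusf,qns] add [ein,uib] -> 8 lines: lkyl ylje ydg arxw ein uib jha tctb
Final line 1: lkyl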